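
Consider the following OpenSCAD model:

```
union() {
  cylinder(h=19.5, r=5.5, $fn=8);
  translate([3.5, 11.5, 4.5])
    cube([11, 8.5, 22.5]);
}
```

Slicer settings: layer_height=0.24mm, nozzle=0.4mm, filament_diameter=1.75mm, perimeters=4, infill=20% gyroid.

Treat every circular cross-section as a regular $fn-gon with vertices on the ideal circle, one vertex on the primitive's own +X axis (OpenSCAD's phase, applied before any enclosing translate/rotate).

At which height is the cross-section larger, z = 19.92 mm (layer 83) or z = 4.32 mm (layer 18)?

layer 83 (z = 19.92 mm)

Layer 83 (z = 19.92): the cylinder does not reach this height (z outside [0, 19.5]); the cube at (3.5, 11.5) (footprint 11×8.5) is included at this height (area 93.50 mm²); Combining (union): only the 11×8.5 cube at (3.5, 11.5) is present, so the union is just that shape — area = 93.50 mm². So its area = 93.50 mm². Layer 18 (z = 4.32): the cylinder: section is a regular 8-gon, circumradius r=5.5 (area = (8/2)·5.500²·sin(360°/8) = 85.56 mm²); the cube at (3.5, 11.5) is absent (z outside [4.5, 27]); Merging all regions: only the r=5.5 cylinder is present, so the union is just that shape — area = 85.56 mm². So its area = 85.56 mm². Layer 83 is larger (93.50 vs 85.56 mm²).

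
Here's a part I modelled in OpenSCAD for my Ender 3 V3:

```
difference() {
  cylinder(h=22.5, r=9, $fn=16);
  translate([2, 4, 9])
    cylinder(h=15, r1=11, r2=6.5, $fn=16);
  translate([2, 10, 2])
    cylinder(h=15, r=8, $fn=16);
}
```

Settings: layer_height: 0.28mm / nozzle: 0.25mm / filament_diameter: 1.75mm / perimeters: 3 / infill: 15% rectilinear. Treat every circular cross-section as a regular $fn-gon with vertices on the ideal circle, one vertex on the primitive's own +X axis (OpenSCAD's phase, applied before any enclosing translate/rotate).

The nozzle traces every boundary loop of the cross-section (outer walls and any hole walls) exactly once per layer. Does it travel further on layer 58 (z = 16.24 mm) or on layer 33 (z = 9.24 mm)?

Layer 58 (z = 16.24): the r=9 cylinder gives a regular 16-gon of circumradius 9 (constant along its height) (perimeter = 2·16·9.000·sin(180°/16) = 56.19 mm); the cone at (2, 4) (r1=11→r2=6.5) has section circumradius 8.828 here — a regular 16-gon (perimeter = 2·16·8.828·sin(180°/16) = 55.11 mm); the r=8 cylinder at (2, 10) gives a regular 16-gon of circumradius 8 (constant along its height) (perimeter = 2·16·8.000·sin(180°/16) = 49.94 mm); Taking the first minus the rest: starting from the r=9 cylinder, the cone at (2, 4) partially overlaps it — only the 165.41 mm² overlap (of its 238.59 mm²) is removed, clipping the outline; the r=8 cylinder at (2, 10) misses the remaining region (no effect) — boundary = 57.40 mm. So its perimeter = 57.40 mm. Layer 33 (z = 9.24): the r=9 cylinder contributes a regular 16-gon of circumradius 9 (perimeter = 2·16·9.000·sin(180°/16) = 56.19 mm); the cone at (2, 4) contributes a regular 16-gon of circumradius 10.928 (interpolated between r1=11 and r2=6.5 at t=0.016) (perimeter = 2·16·10.928·sin(180°/16) = 68.22 mm); the r=8 cylinder at (2, 10) contributes a regular 16-gon of circumradius 8 (perimeter = 2·16·8.000·sin(180°/16) = 49.94 mm); Subtracting the remaining from the first: starting from the r=9 cylinder, the cone at (2, 4) partially overlaps it — only the 211.31 mm² overlap (of its 365.60 mm²) is removed, clipping the outline; the r=8 cylinder at (2, 10) misses the remaining region (no effect) — boundary = 44.39 mm. So its perimeter = 44.39 mm. Layer 58 is larger (57.40 vs 44.39 mm).

layer 58 (z = 16.24 mm)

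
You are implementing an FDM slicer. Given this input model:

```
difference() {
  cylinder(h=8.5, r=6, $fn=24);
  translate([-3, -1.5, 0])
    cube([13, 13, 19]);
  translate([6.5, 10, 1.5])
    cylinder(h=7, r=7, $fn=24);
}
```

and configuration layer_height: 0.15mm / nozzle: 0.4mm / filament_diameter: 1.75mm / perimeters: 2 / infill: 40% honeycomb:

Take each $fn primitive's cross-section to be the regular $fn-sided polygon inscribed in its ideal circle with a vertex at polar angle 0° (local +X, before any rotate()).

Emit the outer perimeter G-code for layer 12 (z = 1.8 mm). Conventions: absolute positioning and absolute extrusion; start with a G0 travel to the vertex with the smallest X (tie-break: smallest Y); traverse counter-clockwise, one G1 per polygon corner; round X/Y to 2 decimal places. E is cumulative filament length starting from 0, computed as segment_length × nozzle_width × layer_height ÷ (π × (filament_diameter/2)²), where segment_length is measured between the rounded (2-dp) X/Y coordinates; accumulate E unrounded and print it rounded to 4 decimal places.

At z = 1.8 mm: the r=6 cylinder gives a regular 24-gon of circumradius 6 (constant along its height); the 13×13 cube at (-3, -1.5) contributes its full rectangle; the r=7 cylinder at (6.5, 10) contributes a regular 24-gon of circumradius 7; Taking the first minus the rest: starting from the r=6 cylinder, the 13×13 cube at (-3, -1.5) partially overlaps it — only the 58.42 mm² overlap (of its 169.00 mm²) is removed, clipping the outline; the r=7 cylinder at (6.5, 10) misses the remaining region (no effect) — 1 connected region. The outline is a single polygon with 18 vertices. Extrusion per mm of travel: 0.4 × 0.15 / (π × 0.875²) = 0.024945. Accumulating E over each segment gives final E = 0.9743.

G0 X-6.00 Y0.00 Z1.80
G1 X-5.80 Y-1.55 E0.0390
G1 X-5.20 Y-3.00 E0.0781
G1 X-4.24 Y-4.24 E0.1172
G1 X-3.00 Y-5.20 E0.1564
G1 X-1.55 Y-5.80 E0.1955
G1 X0.00 Y-6.00 E0.2345
G1 X1.55 Y-5.80 E0.2735
G1 X3.00 Y-5.20 E0.3126
G1 X4.24 Y-4.24 E0.3517
G1 X5.20 Y-3.00 E0.3909
G1 X5.80 Y-1.55 E0.4300
G1 X5.80 Y-1.50 E0.4313
G1 X-3.00 Y-1.50 E0.6508
G1 X-3.00 Y5.20 E0.8179
G1 X-4.24 Y4.24 E0.8570
G1 X-5.20 Y3.00 E0.8961
G1 X-5.80 Y1.55 E0.9353
G1 X-6.00 Y0.00 E0.9743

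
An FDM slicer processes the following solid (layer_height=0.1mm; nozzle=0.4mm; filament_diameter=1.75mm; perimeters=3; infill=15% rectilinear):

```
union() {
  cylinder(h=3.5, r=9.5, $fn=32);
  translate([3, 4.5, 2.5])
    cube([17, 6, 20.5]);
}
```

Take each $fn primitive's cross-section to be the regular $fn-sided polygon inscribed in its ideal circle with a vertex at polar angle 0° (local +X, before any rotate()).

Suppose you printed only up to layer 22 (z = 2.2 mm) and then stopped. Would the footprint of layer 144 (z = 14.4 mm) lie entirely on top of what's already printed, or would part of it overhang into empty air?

part overhangs

Compare the two slices. At z = 2.2: the r=9.5 cylinder gives a regular 32-gon of circumradius 9.5 (constant along its height) (area = (32/2)·9.500²·sin(360°/32) = 281.71 mm²); the cube at (3, 4.5) does not reach this height (z outside [2.5, 23]); Merging all regions: only the r=9.5 cylinder is present, so the union is just that shape — area = 281.71 mm². At z = 14.4: the cylinder does not reach this height (z outside [0, 3.5]); the 17×6 cube at (3, 4.5) contributes its full rectangle (area 102.00 mm²); Merging all regions: only the 17×6 cube at (3, 4.5) is present, so the union is just that shape — area = 102.00 mm². Checking containment: at z = 14.4 the cross-section extends beyond the z = 2.2 cross-section by about 86.94 mm².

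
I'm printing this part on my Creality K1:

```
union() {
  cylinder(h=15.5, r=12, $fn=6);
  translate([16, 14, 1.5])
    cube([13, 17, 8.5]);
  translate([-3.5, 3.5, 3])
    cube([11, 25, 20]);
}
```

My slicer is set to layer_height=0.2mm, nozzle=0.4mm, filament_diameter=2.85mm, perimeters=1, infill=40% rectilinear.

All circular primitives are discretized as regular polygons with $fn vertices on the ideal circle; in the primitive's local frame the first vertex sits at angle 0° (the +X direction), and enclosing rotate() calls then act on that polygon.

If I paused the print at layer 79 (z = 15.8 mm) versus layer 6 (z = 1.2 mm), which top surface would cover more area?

Layer 79 (z = 15.8): the cylinder is absent (z outside [0, 15.5]); the cube at (16, 14) is not intersected at this z (z outside [1.5, 10]); the cube at (-3.5, 3.5) (footprint 11×25) is included at this height (area 275.00 mm²); Merging all regions: only the 11×25 cube at (-3.5, 3.5) is present, so the union is just that shape — area = 275.00 mm². So its area = 275.00 mm². Layer 6 (z = 1.2): the r=12 cylinder contributes a regular 6-gon of circumradius 12 (area = (6/2)·12.000²·sin(360°/6) = 374.12 mm²); the cube at (16, 14) does not reach this height (z outside [1.5, 10]); the cube at (-3.5, 3.5) is not intersected at this z (z outside [3, 23]); Combining (union): only the r=12 cylinder is present, so the union is just that shape — area = 374.12 mm². So its area = 374.12 mm². Layer 6 is larger (374.12 vs 275.00 mm²).

layer 6 (z = 1.2 mm)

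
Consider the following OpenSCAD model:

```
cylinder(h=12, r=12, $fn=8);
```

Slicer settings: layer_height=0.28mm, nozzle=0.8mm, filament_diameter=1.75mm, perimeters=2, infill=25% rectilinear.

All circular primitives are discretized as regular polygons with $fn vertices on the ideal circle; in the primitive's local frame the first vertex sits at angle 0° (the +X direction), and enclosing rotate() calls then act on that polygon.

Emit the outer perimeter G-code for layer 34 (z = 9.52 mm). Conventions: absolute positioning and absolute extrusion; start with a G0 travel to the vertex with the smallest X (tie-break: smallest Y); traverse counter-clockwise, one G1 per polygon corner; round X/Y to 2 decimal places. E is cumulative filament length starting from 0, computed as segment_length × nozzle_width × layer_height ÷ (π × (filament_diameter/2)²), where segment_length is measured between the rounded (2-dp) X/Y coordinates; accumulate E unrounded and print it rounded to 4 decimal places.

G0 X-12.00 Y0.00 Z9.52
G1 X-8.49 Y-8.49 E0.8556
G1 X0.00 Y-12.00 E1.7111
G1 X8.49 Y-8.49 E2.5667
G1 X12.00 Y0.00 E3.4223
G1 X8.49 Y8.49 E4.2778
G1 X0.00 Y12.00 E5.1334
G1 X-8.49 Y8.49 E5.9890
G1 X-12.00 Y0.00 E6.8445

At z = 9.52 mm: the r=12 cylinder contributes a regular 8-gon of circumradius 12. The outline is a single polygon with 8 vertices. Extrusion per mm of travel: 0.8 × 0.28 / (π × 0.875²) = 0.093128. Accumulating E over each segment gives final E = 6.8445.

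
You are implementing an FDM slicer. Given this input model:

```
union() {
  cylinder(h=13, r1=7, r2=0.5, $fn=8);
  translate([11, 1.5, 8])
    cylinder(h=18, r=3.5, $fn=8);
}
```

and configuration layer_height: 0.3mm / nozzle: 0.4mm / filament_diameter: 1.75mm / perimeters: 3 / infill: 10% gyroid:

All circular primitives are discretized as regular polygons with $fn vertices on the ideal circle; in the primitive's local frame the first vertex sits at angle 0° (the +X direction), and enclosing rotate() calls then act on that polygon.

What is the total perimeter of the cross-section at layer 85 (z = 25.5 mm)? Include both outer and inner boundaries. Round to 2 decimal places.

At z = 25.5 mm: the cone is not intersected at this z (z outside [0, 13]); the r=3.5 cylinder at (11, 1.5) gives a regular 8-gon of circumradius 3.5 (constant along its height) (perimeter = 2·8·3.500·sin(180°/8) = 21.43 mm); Taking the union: only the r=3.5 cylinder at (11, 1.5) is present, so the union is just that shape — boundary = 21.43 mm. Overall, the cross-section is a single solid region. Total boundary length (outer) = 21.43 mm.

21.43 mm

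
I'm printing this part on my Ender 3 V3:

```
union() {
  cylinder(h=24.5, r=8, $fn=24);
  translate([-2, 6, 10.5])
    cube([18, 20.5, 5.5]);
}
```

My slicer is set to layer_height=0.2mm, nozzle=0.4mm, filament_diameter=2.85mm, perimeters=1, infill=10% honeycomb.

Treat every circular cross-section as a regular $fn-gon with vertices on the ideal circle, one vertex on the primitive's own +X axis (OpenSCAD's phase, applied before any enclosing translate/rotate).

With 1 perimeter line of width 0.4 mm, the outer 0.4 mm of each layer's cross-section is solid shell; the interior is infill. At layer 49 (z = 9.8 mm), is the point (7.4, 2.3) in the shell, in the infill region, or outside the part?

At z = 9.8 mm: the r=8 cylinder gives a regular 24-gon of circumradius 8 (constant along its height); the cube at (-2, 6) is not intersected at this z (z outside [10.5, 16]); Merging all regions: only the r=8 cylinder is present, so the union is just that shape — 1 connected region. Overall, the cross-section is a single solid region. The nearest boundary edge runs (7.73, 2.07)→(6.93, 4.00); distance from the point to it = 0.21 mm. The point is inside the cross-section, 0.21 mm from the nearest boundary — within the 0.4 mm shell band (1 × 0.4).

shell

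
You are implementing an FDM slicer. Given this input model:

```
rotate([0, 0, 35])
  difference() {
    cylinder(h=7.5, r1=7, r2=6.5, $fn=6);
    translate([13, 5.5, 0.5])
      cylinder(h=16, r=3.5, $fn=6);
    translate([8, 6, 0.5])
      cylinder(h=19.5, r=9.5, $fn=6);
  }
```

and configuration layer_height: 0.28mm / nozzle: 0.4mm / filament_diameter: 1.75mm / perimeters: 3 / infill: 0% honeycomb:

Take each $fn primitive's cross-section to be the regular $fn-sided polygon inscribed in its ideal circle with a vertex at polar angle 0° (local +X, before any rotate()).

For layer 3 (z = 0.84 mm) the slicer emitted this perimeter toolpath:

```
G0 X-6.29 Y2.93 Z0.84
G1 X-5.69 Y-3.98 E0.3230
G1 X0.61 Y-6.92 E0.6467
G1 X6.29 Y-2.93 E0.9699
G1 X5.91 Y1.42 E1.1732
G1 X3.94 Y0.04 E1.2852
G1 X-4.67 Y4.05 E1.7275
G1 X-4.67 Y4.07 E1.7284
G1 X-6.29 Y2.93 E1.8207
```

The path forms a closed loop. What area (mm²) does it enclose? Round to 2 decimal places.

87.05 mm²

Apply the shoelace formula to the sequence of (X, Y) vertices; enclosed area = 87.05 mm².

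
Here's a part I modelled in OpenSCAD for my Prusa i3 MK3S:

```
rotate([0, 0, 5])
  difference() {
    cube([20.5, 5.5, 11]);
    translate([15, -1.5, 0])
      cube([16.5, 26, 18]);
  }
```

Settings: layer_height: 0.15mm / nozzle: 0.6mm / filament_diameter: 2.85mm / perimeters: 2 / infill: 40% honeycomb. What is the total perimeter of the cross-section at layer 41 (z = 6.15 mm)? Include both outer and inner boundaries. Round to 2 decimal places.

At z = 6.15 mm: the 20.5×5.5 cube contributes its full rectangle (perimeter 52.00 mm); the cube at (15, -1.5) (footprint 16.5×26) is included at this height (perimeter 85.00 mm); After the difference (first − rest): starting from the 20.5×5.5 cube, the 16.5×26 cube at (15, -1.5) partially overlaps it — only the 30.25 mm² overlap (of its 429.00 mm²) is removed, clipping the outline — boundary = 41.00 mm; (rotated 5° about Z; rotation is an isometry so areas/perimeters/island counts are preserved). Overall, the cross-section is a single solid region. Total boundary length (outer) = 41.00 mm.

41.00 mm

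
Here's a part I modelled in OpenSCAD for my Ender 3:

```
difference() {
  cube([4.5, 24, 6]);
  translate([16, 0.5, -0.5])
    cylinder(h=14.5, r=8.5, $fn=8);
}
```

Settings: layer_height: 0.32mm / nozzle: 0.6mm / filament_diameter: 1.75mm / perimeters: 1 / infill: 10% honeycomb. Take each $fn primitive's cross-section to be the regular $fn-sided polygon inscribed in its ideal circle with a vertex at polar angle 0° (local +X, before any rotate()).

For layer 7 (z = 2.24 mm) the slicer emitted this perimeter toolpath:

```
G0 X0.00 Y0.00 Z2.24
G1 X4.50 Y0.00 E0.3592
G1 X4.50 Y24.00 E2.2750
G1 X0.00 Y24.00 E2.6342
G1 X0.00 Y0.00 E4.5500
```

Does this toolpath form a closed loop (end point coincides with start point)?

yes

Start point (G0): (0.00, 0.00). End point (last G1): the path returns to the start — closed.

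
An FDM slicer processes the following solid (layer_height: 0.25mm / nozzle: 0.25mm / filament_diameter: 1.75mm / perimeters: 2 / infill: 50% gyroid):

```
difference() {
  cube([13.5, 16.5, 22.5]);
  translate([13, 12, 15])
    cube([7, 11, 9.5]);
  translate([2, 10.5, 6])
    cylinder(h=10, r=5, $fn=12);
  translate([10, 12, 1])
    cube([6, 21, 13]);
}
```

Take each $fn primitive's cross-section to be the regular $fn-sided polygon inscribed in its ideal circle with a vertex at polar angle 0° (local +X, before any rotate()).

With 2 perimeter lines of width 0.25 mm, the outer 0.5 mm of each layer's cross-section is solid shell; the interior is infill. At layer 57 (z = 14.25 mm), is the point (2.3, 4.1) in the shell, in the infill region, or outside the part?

infill

At z = 14.25 mm: the 13.5×16.5 cube contributes its full rectangle; the cube at (13, 12) is absent (z outside [15, 24.5]); the r=5 cylinder at (2, 10.5) gives a regular 12-gon of circumradius 5 (constant along its height); the cube at (10, 12) does not reach this height (z outside [1, 14]); Taking the first minus the rest: starting from the 13.5×16.5 cube, the r=5 cylinder at (2, 10.5) partially overlaps it — only the 56.43 mm² overlap (of its 75.00 mm²) is removed, clipping the outline — 1 connected region. Overall, the cross-section is a single solid region. The nearest boundary edge runs (0.00, 6.04)→(2.00, 5.50); distance from the point to it = 1.43 mm. The point is inside the cross-section and 1.43 mm from the nearest boundary — more than the 0.5 mm shell width (2 × 0.25), so it's in the infill interior.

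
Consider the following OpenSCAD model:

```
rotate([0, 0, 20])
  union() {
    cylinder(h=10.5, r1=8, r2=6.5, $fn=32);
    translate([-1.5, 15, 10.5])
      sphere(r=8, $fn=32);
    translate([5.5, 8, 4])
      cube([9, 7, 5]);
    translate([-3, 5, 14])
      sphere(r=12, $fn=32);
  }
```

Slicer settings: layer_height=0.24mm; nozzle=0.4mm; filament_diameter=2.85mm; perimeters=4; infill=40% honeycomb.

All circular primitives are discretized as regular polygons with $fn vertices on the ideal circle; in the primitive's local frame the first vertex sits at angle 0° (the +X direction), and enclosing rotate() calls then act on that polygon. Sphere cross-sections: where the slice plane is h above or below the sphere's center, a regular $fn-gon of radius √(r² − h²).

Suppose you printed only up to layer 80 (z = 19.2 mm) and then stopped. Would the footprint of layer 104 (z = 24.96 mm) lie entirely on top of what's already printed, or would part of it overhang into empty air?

entirely on top

Compare the two slices. At z = 19.2: the cone is not intersected at this z (z outside [0, 10.5]); the sphere at (-1.5, 15) is not intersected at this z (|z−center|=8.700 > r=8); the cube at (5.5, 8) is absent (z outside [4, 9]); the r=12 sphere at (-3, 5) slices to a regular 32-gon of circumradius 10.815 (√(r²−h²) with h=5.2 from center) (area = (32/2)·10.815²·sin(360°/32) = 365.08 mm²); Taking the union: only the r=12 sphere at (-3, 5) is present, so the union is just that shape — area = 365.08 mm²; (rotated 20° about Z; rotation is an isometry so areas/perimeters/island counts are preserved). At z = 24.96: the cone is not intersected at this z (z outside [0, 10.5]); the sphere at (-1.5, 15) does not reach this height (|z−center|=14.460 > r=8); the cube at (5.5, 8) is absent (z outside [4, 9]); the r=12 sphere at (-3, 5) contributes a regular 32-gon of circumradius √(12²−10.96²) = 4.887 (area = (32/2)·4.887²·sin(360°/32) = 74.54 mm²); Combining (union): only the r=12 sphere at (-3, 5) is present, so the union is just that shape — area = 74.54 mm²; (rotated 20° about Z; rotation is an isometry so areas/perimeters/island counts are preserved). Checking containment: the cross-section at z = 24.96 is a subset of the cross-section at z = 19.2.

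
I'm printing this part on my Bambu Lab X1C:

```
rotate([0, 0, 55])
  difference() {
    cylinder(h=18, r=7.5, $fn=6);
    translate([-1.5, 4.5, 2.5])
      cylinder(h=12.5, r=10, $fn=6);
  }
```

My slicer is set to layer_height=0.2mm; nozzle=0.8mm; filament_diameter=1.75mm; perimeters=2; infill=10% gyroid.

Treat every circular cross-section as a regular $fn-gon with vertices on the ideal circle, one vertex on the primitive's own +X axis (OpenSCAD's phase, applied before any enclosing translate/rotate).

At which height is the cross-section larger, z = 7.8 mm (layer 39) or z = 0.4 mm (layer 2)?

Layer 39 (z = 7.8): the r=7.5 cylinder contributes a regular 6-gon of circumradius 7.5 (area = (6/2)·7.500²·sin(360°/6) = 146.14 mm²); the r=10 cylinder at (-1.5, 4.5) contributes a regular 6-gon of circumradius 10 (area = (6/2)·10.000²·sin(360°/6) = 259.81 mm²); Taking the first minus the rest: starting from the r=7.5 cylinder (146.14 mm²), the r=10 cylinder at (-1.5, 4.5) partially overlaps it — only the 117.73 mm² overlap (of its 259.81 mm²) is removed, clipping the outline — area = 28.41 mm²; (whole slice rotated 55° about Z — lengths, areas and connectivity unchanged). So its area = 28.41 mm². Layer 2 (z = 0.4): the r=7.5 cylinder gives a regular 6-gon of circumradius 7.5 (constant along its height) (area = (6/2)·7.500²·sin(360°/6) = 146.14 mm²); the cylinder at (-1.5, 4.5) is absent (z outside [2.5, 15]); Subtracting the remaining from the first: none of the subtracted shapes is present at this height, so the r=7.5 cylinder is unchanged — area = 146.14 mm²; (rotated 55° about Z; rotation is an isometry so areas/perimeters/island counts are preserved). So its area = 146.14 mm². Layer 2 is larger (146.14 vs 28.41 mm²).

layer 2 (z = 0.4 mm)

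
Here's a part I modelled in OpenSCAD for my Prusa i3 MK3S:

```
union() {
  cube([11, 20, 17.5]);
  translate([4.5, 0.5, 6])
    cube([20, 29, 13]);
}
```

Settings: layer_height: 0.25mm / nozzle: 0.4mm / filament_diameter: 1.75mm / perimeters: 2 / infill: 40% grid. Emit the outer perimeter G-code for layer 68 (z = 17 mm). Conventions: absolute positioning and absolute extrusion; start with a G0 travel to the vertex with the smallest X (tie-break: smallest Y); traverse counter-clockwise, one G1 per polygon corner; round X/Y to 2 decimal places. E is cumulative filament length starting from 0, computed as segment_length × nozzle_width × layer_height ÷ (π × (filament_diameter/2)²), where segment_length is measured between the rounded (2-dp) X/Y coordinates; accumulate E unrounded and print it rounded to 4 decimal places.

At z = 17 mm: the cube is present — its section is the full 11×20 rectangle; the cube at (4.5, 0.5) is present — its section is the full 20×29 rectangle; Combining (union): the regions partially overlap (shared area 126.75 mm²), so overlapping operands fuse into one piece — 1 connected region. The outline is a single polygon with 8 vertices. Extrusion per mm of travel: 0.4 × 0.25 / (π × 0.875²) = 0.041575. Accumulating E over each segment gives final E = 4.4901.

G0 X0.00 Y0.00 Z17.00
G1 X11.00 Y0.00 E0.4573
G1 X11.00 Y0.50 E0.4781
G1 X24.50 Y0.50 E1.0394
G1 X24.50 Y29.50 E2.2451
G1 X4.50 Y29.50 E3.0766
G1 X4.50 Y20.00 E3.4715
G1 X0.00 Y20.00 E3.6586
G1 X0.00 Y0.00 E4.4901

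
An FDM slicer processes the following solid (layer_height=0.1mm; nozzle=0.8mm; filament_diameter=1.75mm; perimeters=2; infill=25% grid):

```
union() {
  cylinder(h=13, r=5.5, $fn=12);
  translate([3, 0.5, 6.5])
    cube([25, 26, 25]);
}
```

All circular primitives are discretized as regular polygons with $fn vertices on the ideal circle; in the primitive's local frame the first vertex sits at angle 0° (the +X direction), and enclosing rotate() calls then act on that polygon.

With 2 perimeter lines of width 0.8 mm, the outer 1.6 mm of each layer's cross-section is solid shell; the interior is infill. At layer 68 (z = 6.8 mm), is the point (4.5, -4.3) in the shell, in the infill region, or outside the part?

At z = 6.8 mm: the r=5.5 cylinder contributes a regular 12-gon of circumradius 5.5; the 25×26 cube at (3, 0.5) contributes its full rectangle; Merging all regions: the regions partially overlap (shared area 6.20 mm²), so overlapping operands fuse into one piece — 1 connected region. Overall, the cross-section is a single solid region. The nearest boundary edge runs (4.76, -2.75)→(2.75, -4.76); distance from the point to it = 0.91 mm. The point is not inside any of the regions above, so it lies outside the cross-section (0.91 mm from the nearest boundary).

outside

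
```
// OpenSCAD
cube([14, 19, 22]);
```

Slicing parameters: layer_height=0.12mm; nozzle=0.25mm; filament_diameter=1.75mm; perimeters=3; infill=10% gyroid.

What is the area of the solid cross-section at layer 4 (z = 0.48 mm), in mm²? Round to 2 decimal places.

At z = 0.48 mm: the cube is present — its section is the full 14×19 rectangle (area 266.00 mm²). Overall, the cross-section is a single solid region. Net area = 266.00 mm².

266.00 mm²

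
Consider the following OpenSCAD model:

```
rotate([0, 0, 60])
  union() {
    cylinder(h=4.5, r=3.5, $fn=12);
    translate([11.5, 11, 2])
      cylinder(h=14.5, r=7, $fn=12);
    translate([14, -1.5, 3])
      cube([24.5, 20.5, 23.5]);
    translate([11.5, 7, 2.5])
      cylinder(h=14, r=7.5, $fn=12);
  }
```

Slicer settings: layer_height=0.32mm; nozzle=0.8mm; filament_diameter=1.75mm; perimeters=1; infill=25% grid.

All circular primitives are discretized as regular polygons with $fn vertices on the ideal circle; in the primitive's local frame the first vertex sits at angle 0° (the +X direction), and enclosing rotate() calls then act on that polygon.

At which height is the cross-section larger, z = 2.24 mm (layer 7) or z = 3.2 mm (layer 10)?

Layer 7 (z = 2.24): the r=3.5 cylinder gives a regular 12-gon of circumradius 3.5 (constant along its height) (area = (12/2)·3.500²·sin(360°/12) = 36.75 mm²); the r=7 cylinder at (11.5, 11) contributes a regular 12-gon of circumradius 7 (area = (12/2)·7.000²·sin(360°/12) = 147.00 mm²); the cube at (14, -1.5) is not intersected at this z (z outside [3, 26.5]); the cylinder at (11.5, 7) is not intersected at this z (z outside [2.5, 16.5]); Merging all regions: the 2 present regions are separate (no shared area or edge), so areas and boundary lengths simply add and each stays a separate island — area = 183.75 mm²; (rotated 60° about Z; rotation is an isometry so areas/perimeters/island counts are preserved). So its area = 183.75 mm². Layer 10 (z = 3.2): the cylinder: section is a regular 12-gon, circumradius r=3.5 (area = (12/2)·3.500²·sin(360°/12) = 36.75 mm²); the r=7 cylinder at (11.5, 11) gives a regular 12-gon of circumradius 7 (constant along its height) (area = (12/2)·7.000²·sin(360°/12) = 147.00 mm²); the 24.5×20.5 cube at (14, -1.5) contributes its full rectangle (area 502.25 mm²); the r=7.5 cylinder at (11.5, 7) contributes a regular 12-gon of circumradius 7.5 (area = (12/2)·7.500²·sin(360°/12) = 168.75 mm²); Taking the union: the regions partially overlap — summed areas 854.75 mm² minus the doubly-counted overlap 164.08 mm² gives 690.67 mm² — area = 690.67 mm²; (rotated 60° about Z; rotation is an isometry so areas/perimeters/island counts are preserved). So its area = 690.67 mm². Layer 10 is larger (690.67 vs 183.75 mm²).

layer 10 (z = 3.2 mm)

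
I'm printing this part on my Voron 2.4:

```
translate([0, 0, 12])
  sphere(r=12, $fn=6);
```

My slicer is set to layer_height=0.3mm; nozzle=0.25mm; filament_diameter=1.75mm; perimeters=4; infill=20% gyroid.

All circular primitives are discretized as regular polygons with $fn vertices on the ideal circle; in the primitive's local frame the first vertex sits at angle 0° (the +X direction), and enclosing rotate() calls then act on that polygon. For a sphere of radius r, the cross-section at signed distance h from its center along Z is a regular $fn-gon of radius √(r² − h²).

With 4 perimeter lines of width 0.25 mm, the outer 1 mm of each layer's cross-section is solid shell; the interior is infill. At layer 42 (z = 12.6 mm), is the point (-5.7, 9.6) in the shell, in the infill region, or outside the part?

At z = 12.6 mm: the sphere: section is a regular 6-gon, circumradius = √(r²−h²) = √(12²−0.6²) = 11.985. Overall, the cross-section is a single solid region. The nearest boundary edge runs (-5.99, 10.38)→(-11.98, 0.00); distance from the point to it = 0.64 mm. The point is inside the cross-section, 0.64 mm from the nearest boundary — within the 1 mm shell band (4 × 0.25).

shell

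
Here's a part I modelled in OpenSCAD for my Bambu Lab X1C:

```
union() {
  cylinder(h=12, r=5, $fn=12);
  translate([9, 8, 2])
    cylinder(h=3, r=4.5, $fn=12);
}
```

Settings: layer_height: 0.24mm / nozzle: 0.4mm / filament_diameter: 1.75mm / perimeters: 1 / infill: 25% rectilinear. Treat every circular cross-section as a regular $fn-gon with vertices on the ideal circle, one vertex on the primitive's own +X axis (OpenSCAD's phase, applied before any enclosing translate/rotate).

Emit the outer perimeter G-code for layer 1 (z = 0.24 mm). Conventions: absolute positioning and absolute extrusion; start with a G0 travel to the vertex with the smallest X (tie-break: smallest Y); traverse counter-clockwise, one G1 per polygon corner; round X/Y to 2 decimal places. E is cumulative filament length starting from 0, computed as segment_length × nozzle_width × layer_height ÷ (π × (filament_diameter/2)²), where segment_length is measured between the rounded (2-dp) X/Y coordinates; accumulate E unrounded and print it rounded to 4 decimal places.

G0 X-5.00 Y0.00 Z0.24
G1 X-4.33 Y-2.50 E0.1033
G1 X-2.50 Y-4.33 E0.2066
G1 X0.00 Y-5.00 E0.3099
G1 X2.50 Y-4.33 E0.4132
G1 X4.33 Y-2.50 E0.5165
G1 X5.00 Y0.00 E0.6198
G1 X4.33 Y2.50 E0.7231
G1 X2.50 Y4.33 E0.8264
G1 X0.00 Y5.00 E0.9297
G1 X-2.50 Y4.33 E1.0330
G1 X-4.33 Y2.50 E1.1363
G1 X-5.00 Y0.00 E1.2396

At z = 0.24 mm: the r=5 cylinder gives a regular 12-gon of circumradius 5 (constant along its height); the cylinder at (9, 8) is not intersected at this z (z outside [2, 5]); Taking the union: only the r=5 cylinder is present, so the union is just that shape — 1 connected region. The outline is a single polygon with 12 vertices. Extrusion per mm of travel: 0.4 × 0.24 / (π × 0.875²) = 0.039912. Accumulating E over each segment gives final E = 1.2396.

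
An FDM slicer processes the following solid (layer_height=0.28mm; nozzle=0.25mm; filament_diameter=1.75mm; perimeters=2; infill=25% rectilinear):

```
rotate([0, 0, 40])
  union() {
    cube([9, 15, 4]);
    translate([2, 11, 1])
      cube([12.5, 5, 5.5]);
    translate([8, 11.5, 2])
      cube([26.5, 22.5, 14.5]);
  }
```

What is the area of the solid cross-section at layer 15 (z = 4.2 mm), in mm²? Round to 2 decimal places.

At z = 4.2 mm: the cube is absent (z outside [0, 4]); the cube at (2, 11) is present — its section is the full 12.5×5 rectangle (area 62.50 mm²); the cube at (8, 11.5) is present — its section is the full 26.5×22.5 rectangle (area 596.25 mm²); Combining (union): the regions partially overlap — summed areas 658.75 mm² minus the doubly-counted overlap 29.25 mm² gives 629.50 mm² — area = 629.50 mm²; (whole slice rotated 40° about Z — lengths, areas and connectivity unchanged). Overall, the cross-section is a single solid region. Net area = 629.50 mm².

629.50 mm²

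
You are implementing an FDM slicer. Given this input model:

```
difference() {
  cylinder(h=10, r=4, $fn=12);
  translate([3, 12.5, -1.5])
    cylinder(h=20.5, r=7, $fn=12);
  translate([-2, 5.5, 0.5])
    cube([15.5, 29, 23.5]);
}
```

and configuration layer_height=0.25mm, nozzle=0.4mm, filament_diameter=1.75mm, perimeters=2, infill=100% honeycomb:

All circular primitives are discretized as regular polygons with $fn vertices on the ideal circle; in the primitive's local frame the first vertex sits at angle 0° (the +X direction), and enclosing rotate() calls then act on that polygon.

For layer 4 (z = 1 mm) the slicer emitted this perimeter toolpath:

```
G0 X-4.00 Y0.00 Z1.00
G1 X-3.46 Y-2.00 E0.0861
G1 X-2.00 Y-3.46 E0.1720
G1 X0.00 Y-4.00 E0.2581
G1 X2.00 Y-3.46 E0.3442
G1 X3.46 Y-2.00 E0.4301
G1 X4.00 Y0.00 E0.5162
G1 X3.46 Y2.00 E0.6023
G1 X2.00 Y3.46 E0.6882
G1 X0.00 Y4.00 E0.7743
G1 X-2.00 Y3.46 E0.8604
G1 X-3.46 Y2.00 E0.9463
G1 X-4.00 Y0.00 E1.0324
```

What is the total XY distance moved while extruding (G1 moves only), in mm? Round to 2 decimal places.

24.83 mm

Sum the Euclidean lengths of each G1 segment: total = 24.83 mm.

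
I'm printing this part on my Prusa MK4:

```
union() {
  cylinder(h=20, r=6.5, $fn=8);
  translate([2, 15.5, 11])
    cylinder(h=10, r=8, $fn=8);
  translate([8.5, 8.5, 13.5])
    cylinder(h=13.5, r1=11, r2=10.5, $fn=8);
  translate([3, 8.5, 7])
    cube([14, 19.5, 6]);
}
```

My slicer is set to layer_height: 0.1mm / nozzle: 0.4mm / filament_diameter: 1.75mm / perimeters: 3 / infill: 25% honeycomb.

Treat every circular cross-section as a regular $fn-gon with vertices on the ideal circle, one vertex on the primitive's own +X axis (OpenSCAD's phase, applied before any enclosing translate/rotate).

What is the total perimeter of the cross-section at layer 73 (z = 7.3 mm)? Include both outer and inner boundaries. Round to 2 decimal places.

At z = 7.3 mm: the cylinder: section is a regular 8-gon, circumradius r=6.5 (perimeter = 2·8·6.500·sin(180°/8) = 39.80 mm); the cylinder at (2, 15.5) does not reach this height (z outside [11, 21]); the cone at (8.5, 8.5) is not intersected at this z (z outside [13.5, 27]); the 14×19.5 cube at (3, 8.5) contributes its full rectangle (perimeter 67.00 mm); Merging all regions: the 2 present regions are separate (no shared area or edge), so areas and boundary lengths simply add and each stays a separate island — boundary = 106.80 mm. Overall, the cross-section has 2 separate islands. Total boundary length (outer) = 106.80 mm.

106.80 mm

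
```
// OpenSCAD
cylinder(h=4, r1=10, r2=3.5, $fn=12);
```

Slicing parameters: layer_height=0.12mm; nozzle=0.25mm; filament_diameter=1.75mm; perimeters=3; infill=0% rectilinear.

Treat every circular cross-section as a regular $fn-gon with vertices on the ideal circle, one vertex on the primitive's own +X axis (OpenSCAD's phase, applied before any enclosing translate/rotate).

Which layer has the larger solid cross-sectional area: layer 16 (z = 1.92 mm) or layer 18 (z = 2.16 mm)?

Layer 16 (z = 1.92): the cone contributes a regular 12-gon of circumradius 6.880 (interpolated between r1=10 and r2=3.5 at t=0.480) (area = (12/2)·6.880²·sin(360°/12) = 142.00 mm²). So its area = 142.00 mm². Layer 18 (z = 2.16): the cone contributes a regular 12-gon of circumradius 6.490 (interpolated between r1=10 and r2=3.5 at t=0.540) (area = (12/2)·6.490²·sin(360°/12) = 126.36 mm²). So its area = 126.36 mm². Layer 16 is larger (142.00 vs 126.36 mm²).

layer 16 (z = 1.92 mm)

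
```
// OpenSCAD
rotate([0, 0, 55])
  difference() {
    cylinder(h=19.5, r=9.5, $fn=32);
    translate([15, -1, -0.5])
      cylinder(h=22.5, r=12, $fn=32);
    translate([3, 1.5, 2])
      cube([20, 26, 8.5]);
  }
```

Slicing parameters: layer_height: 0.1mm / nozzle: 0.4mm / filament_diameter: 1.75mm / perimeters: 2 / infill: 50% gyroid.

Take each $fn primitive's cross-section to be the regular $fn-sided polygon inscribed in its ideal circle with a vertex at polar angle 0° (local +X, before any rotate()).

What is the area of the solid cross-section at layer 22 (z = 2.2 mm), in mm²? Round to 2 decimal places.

203.44 mm²

At z = 2.2 mm: the r=9.5 cylinder contributes a regular 32-gon of circumradius 9.5 (area = (32/2)·9.500²·sin(360°/32) = 281.71 mm²); the r=12 cylinder at (15, -1) gives a regular 32-gon of circumradius 12 (constant along its height) (area = (32/2)·12.000²·sin(360°/32) = 449.49 mm²); the cube at (3, 1.5) is present — its section is the full 20×26 rectangle (area 520.00 mm²); Subtracting the remaining from the first: starting from the r=9.5 cylinder (281.71 mm²), the r=12 cylinder at (15, -1) partially overlaps it — only the 66.68 mm² overlap (of its 449.49 mm²) is removed, clipping the outline; the 20×26 cube at (3, 1.5) partially overlaps it — only the 11.58 mm² overlap (of its 520.00 mm²) is removed, clipping the outline — area = 203.44 mm²; (whole slice rotated 55° about Z — lengths, areas and connectivity unchanged). Overall, the cross-section is a single solid region. Net area = 203.44 mm².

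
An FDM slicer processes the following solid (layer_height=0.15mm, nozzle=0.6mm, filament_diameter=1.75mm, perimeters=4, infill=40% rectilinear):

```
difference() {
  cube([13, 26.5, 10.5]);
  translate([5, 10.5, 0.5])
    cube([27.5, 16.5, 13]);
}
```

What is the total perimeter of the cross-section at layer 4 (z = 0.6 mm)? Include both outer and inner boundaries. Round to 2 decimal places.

At z = 0.6 mm: the cube (footprint 13×26.5) is included at this height (perimeter 79.00 mm); the cube at (5, 10.5) (footprint 27.5×16.5) is included at this height (perimeter 88.00 mm); Taking the first minus the rest: starting from the 13×26.5 cube, the 27.5×16.5 cube at (5, 10.5) partially overlaps it — only the 128.00 mm² overlap (of its 453.75 mm²) is removed, clipping the outline — boundary = 79.00 mm. Overall, the cross-section is a single solid region. Total boundary length (outer) = 79.00 mm.

79.00 mm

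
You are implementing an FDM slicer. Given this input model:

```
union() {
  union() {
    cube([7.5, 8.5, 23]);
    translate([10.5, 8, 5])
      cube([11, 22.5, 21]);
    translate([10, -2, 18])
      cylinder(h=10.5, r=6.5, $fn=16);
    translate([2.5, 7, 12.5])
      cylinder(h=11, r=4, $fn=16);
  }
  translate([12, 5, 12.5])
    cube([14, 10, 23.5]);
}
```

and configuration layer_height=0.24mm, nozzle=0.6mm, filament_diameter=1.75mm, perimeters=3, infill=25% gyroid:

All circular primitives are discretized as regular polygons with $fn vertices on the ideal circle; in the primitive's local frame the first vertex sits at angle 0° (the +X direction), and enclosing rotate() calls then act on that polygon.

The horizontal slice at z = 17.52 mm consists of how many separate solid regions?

At z = 17.52 mm: the cube (footprint 7.5×8.5) is included at this height; the cube at (10.5, 8) is present — its section is the full 11×22.5 rectangle; the cylinder at (10, -2) does not reach this height (z outside [18, 28.5]); the r=4 cylinder at (2.5, 7) contributes a regular 16-gon of circumradius 4; Combining (union): the regions partially overlap (shared area 30.93 mm²), so overlapping operands fuse into one piece — 2 connected regions; the 14×10 cube at (12, 5) contributes its full rectangle; Taking the union: the regions partially overlap (shared area 66.50 mm²), so overlapping operands fuse into one piece — 2 connected regions. The result has 2 disconnected regions.

2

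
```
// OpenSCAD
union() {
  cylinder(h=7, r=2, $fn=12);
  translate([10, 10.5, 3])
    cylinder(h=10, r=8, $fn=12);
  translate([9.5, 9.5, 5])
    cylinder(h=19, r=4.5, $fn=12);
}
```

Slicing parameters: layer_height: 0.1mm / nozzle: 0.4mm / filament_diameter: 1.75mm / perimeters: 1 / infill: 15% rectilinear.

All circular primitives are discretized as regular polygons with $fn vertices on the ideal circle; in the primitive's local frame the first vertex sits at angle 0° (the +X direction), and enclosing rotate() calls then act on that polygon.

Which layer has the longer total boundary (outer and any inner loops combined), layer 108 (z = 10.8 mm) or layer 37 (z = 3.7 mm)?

Layer 108 (z = 10.8): the cylinder is not intersected at this z (z outside [0, 7]); the cylinder at (10, 10.5): section is a regular 12-gon, circumradius r=8 (perimeter = 2·12·8.000·sin(180°/12) = 49.69 mm); the r=4.5 cylinder at (9.5, 9.5) gives a regular 12-gon of circumradius 4.5 (constant along its height) (perimeter = 2·12·4.500·sin(180°/12) = 27.95 mm); Merging all regions: the r=4.5 cylinder at (9.5, 9.5) lies entirely inside the r=8 cylinder at (10, 10.5), so the union is just the r=8 cylinder at (10, 10.5) — boundary = 49.69 mm. So its perimeter = 49.69 mm. Layer 37 (z = 3.7): the cylinder: section is a regular 12-gon, circumradius r=2 (perimeter = 2·12·2.000·sin(180°/12) = 12.42 mm); the r=8 cylinder at (10, 10.5) gives a regular 12-gon of circumradius 8 (constant along its height) (perimeter = 2·12·8.000·sin(180°/12) = 49.69 mm); the cylinder at (9.5, 9.5) is absent (z outside [5, 24]); Taking the union: the 2 present regions are separate (no shared area or edge), so areas and boundary lengths simply add and each stays a separate island — boundary = 62.12 mm. So its perimeter = 62.12 mm. Layer 37 is larger (62.12 vs 49.69 mm).

layer 37 (z = 3.7 mm)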